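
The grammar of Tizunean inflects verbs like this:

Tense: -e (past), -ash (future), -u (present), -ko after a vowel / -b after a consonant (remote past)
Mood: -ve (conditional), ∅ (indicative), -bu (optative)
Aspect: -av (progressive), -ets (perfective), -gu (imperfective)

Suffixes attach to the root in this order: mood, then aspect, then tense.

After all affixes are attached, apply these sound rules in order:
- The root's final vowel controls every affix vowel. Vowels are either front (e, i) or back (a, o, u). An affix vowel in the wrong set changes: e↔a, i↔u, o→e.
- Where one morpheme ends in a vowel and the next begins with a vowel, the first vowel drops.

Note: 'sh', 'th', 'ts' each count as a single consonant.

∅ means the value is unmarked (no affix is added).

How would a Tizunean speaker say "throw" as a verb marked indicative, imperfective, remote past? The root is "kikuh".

kikuhguko

mood = indicative: zero marking, form stays kikuh.
Attach aspect imperfective -gu → kikuhgu.
Attach tense remote past -ko (after vowel 'u') → kikuhguko.
Vowel harmony: no change.
Vowel deletion: no change.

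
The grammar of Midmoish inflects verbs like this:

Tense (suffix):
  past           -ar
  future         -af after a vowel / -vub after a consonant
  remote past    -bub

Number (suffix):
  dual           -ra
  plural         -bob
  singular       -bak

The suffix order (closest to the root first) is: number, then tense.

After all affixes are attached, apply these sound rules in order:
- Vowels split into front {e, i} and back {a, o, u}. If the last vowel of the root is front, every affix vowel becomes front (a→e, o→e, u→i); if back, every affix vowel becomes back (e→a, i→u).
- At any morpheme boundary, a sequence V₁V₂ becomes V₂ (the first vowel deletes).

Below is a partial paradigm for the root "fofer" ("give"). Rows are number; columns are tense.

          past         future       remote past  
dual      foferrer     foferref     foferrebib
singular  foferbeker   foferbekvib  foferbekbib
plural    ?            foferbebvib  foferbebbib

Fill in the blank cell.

Attach number plural -bob → foferbob.
Attach tense past -ar → foferbobar.
Apply vowel harmony: foferbobar → foferbeber.
Vowel deletion: no change.

foferbeber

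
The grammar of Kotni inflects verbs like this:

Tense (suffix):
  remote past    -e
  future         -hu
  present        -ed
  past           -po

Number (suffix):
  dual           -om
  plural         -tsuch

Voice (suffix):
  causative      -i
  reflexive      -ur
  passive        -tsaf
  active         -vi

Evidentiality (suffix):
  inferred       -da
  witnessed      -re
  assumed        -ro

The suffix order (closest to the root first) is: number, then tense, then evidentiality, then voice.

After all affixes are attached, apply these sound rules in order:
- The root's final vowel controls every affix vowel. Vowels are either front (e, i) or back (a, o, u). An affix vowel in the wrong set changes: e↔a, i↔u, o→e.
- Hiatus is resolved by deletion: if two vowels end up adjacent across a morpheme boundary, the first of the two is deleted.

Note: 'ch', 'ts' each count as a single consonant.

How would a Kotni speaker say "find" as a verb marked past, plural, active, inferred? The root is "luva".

Attach number plural -tsuch → luvatsuch.
Attach tense past -po → luvatsuchpo.
Attach evidentiality inferred -da → luvatsuchpoda.
Attach voice active -vi → luvatsuchpodavi.
Apply vowel harmony: luvatsuchpodavi → luvatsuchpodavu.
Vowel deletion: no change.

luvatsuchpodavu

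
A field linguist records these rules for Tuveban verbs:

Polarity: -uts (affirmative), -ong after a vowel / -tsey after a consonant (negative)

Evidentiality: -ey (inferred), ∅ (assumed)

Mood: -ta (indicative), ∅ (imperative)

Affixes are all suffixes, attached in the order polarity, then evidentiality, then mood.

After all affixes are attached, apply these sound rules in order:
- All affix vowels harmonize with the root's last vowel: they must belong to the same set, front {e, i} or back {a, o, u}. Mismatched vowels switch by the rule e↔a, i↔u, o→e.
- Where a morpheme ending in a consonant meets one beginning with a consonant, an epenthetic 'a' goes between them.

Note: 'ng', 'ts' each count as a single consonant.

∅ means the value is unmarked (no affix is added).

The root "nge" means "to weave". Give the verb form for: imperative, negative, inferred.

ngeengey

Attach polarity negative -ong (after vowel 'e') → ngeong.
Attach evidentiality inferred -ey → ngeongey.
mood = imperative: zero marking, form stays ngeongey.
Apply vowel harmony: ngeongey → ngeengey.
Epenthesis: no change.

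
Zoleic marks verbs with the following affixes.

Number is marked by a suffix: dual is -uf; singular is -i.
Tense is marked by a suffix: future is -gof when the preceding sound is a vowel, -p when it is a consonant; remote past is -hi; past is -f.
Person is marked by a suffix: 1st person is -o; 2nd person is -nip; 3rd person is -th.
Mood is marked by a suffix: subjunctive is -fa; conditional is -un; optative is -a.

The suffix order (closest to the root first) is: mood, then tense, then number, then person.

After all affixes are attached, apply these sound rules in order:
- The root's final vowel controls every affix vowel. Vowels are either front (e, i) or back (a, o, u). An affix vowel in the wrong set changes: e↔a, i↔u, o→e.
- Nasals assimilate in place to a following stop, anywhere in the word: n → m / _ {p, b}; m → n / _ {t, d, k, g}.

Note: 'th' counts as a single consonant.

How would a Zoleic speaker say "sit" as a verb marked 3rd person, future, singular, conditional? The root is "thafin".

Attach mood conditional -un → thafinun.
Attach tense future -p (after consonant 'n') → thafinunp.
Attach number singular -i → thafinunpi.
Attach person 3rd person -th → thafinunpith.
Apply vowel harmony: thafinunpith → thafininpith.
Apply nasal assimilation: thafininpith → thafinimpith.

thafinimpith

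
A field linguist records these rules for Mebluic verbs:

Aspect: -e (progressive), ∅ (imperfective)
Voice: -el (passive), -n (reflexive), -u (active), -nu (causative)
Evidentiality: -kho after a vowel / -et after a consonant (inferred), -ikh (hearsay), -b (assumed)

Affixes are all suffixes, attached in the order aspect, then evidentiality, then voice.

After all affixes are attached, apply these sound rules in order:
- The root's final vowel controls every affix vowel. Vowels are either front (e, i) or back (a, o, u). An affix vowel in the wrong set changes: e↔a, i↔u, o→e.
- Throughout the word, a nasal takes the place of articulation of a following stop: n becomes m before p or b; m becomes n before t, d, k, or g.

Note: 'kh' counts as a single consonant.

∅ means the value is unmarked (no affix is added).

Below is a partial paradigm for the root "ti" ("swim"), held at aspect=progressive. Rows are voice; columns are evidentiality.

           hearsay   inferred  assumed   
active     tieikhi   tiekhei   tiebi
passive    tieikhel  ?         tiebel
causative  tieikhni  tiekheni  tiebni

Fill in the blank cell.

Attach aspect progressive -e → tie.
Attach evidentiality inferred -kho (after vowel 'e') → tiekho.
Attach voice passive -el → tiekhoel.
Apply vowel harmony: tiekhoel → tiekheel.
Nasal assimilation: no change.

tiekheel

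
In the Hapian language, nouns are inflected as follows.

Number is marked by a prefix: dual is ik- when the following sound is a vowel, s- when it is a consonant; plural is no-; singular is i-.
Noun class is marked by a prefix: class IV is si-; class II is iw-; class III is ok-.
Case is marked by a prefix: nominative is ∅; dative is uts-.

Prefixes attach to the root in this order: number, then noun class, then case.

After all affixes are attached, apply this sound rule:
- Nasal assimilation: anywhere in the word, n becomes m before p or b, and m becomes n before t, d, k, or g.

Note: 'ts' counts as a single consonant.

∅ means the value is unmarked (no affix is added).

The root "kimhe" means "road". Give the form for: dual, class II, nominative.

iwskimhe

Attach number dual s- (before consonant 'k') → skimhe.
Attach noun class class II iw- → iwskimhe.
case = nominative: zero marking, form stays iwskimhe.
Nasal assimilation: no change.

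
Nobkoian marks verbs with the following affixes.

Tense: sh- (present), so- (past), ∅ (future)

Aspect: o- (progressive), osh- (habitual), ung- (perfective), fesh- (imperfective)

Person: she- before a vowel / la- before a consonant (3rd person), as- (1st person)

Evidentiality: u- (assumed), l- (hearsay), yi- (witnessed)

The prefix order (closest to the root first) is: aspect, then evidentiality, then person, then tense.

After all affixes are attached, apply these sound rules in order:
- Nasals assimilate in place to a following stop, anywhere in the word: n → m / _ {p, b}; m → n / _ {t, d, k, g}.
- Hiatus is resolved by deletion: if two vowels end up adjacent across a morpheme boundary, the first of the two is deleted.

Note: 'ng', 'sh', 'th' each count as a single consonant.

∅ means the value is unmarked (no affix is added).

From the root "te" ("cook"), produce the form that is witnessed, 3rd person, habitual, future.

Attach aspect habitual osh- → oshte.
Attach evidentiality witnessed yi- → yioshte.
Attach person 3rd person la- (before consonant 'y') → layioshte.
tense = future: zero marking, form stays layioshte.
Nasal assimilation: no change.
Apply vowel deletion: layioshte → layoshte.

layoshte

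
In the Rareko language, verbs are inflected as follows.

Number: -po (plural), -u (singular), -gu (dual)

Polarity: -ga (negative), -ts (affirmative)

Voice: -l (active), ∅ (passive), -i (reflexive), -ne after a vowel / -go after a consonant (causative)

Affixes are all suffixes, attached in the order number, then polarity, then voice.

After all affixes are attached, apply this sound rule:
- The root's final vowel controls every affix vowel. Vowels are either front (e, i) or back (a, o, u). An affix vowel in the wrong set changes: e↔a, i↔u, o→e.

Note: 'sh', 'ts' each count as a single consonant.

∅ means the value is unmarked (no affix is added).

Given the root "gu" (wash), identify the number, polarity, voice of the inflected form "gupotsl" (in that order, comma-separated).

Segment: gu-po-ts-l.
number: -po → plural.
polarity: -ts → affirmative.
voice: -l → active.

plural, affirmative, active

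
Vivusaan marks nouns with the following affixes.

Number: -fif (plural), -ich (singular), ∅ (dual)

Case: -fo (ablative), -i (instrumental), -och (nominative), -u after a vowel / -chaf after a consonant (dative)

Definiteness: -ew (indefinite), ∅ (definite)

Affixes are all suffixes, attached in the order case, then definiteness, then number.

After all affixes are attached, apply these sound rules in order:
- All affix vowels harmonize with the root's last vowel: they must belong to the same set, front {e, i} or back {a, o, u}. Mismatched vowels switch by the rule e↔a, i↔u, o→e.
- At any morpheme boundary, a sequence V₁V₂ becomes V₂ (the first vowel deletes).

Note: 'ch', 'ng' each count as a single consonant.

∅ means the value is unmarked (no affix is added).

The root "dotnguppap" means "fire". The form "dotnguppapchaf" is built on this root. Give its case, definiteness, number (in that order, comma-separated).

Segment: dotnguppap-chaf.
case: -u/chaf → dative.
definiteness: ∅ → definite.
number: ∅ → dual.

dative, definite, dual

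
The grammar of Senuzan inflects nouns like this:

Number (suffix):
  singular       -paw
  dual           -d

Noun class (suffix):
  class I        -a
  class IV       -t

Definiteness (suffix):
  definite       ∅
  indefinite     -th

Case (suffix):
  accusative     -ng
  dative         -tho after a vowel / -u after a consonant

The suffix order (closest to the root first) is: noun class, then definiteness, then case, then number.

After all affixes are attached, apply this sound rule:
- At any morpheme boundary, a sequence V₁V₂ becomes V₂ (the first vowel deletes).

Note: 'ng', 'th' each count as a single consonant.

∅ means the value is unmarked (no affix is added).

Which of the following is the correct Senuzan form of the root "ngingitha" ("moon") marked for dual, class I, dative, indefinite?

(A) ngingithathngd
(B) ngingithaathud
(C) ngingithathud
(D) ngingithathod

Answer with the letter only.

C

Attach noun class class I -a → ngingithaa.
Attach definiteness indefinite -th → ngingithaath.
Attach case dative -u (after consonant 'th') → ngingithaathu.
Attach number dual -d → ngingithaathud.
Apply vowel deletion: ngingithaathud → ngingithathud.
So the correct form is ngingithathud, option (C).
(D) ngingithathod is wrong: it uses definite instead of indefinite for definiteness.
(A) ngingithathngd is wrong: it uses accusative instead of dative for case.
(B) ngingithaathud is wrong: it fails to apply the sound rule(s).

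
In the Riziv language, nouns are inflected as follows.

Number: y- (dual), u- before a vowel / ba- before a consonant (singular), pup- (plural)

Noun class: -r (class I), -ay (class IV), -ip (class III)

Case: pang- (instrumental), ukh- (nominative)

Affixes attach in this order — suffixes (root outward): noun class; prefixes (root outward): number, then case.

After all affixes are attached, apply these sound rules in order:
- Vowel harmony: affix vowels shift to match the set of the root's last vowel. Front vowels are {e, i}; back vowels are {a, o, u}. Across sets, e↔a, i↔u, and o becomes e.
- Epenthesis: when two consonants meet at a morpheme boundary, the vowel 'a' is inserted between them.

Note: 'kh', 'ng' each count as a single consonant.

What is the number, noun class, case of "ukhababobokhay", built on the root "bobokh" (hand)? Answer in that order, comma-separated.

Segment: ukh-ba-bobokh-ay.
number: u/ba- → singular.
noun class: -ay → class IV.
case: ukh- → nominative.

singular, class IV, nominative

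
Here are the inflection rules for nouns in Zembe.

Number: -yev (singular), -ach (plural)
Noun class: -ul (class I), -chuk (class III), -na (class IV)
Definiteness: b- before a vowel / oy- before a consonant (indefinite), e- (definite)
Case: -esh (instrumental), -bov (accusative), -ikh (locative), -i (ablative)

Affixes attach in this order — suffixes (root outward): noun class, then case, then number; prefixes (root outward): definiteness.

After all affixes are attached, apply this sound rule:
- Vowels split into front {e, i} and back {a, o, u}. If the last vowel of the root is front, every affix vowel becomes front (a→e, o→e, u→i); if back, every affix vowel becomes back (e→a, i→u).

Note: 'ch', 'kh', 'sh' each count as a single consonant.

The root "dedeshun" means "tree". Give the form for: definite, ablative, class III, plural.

adedeshunchukuach

Attach noun class class III -chuk → dedeshunchuk.
Attach case ablative -i → dedeshunchuki.
Attach definiteness definite e- → ededeshunchuki.
Attach number plural -ach → ededeshunchukiach.
Apply vowel harmony: ededeshunchukiach → adedeshunchukuach.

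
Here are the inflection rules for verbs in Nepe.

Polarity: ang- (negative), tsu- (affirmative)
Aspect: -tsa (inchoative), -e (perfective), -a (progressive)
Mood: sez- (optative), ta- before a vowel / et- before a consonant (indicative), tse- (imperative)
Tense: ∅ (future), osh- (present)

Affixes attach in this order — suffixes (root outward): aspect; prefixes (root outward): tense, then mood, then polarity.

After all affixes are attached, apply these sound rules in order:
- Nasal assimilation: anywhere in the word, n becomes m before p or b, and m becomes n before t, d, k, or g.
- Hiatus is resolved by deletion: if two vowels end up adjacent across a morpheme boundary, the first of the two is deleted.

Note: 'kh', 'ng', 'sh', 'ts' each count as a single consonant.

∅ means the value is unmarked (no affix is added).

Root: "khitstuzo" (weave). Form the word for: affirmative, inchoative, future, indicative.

Attach aspect inchoative -tsa → khitstuzotsa.
tense = future: zero marking, form stays khitstuzotsa.
Attach mood indicative et- (before consonant 'kh') → etkhitstuzotsa.
Attach polarity affirmative tsu- → tsuetkhitstuzotsa.
Nasal assimilation: no change.
Apply vowel deletion: tsuetkhitstuzotsa → tsetkhitstuzotsa.

tsetkhitstuzotsa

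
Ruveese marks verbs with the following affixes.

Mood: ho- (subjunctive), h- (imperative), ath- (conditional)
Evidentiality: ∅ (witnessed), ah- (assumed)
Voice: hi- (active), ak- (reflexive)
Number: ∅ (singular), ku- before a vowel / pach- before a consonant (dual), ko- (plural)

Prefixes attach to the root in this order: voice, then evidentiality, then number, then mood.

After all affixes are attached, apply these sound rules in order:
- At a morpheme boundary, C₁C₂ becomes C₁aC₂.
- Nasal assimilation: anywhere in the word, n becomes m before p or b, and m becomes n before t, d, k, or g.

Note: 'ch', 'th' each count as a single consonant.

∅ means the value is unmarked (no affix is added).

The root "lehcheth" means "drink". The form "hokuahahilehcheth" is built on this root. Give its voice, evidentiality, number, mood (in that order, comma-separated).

active, assumed, dual, subjunctive

Segment: ho-ku-ah-hi-lehcheth.
voice: hi- → active.
evidentiality: ah- → assumed.
number: ku/pach- → dual.
mood: ho- → subjunctive.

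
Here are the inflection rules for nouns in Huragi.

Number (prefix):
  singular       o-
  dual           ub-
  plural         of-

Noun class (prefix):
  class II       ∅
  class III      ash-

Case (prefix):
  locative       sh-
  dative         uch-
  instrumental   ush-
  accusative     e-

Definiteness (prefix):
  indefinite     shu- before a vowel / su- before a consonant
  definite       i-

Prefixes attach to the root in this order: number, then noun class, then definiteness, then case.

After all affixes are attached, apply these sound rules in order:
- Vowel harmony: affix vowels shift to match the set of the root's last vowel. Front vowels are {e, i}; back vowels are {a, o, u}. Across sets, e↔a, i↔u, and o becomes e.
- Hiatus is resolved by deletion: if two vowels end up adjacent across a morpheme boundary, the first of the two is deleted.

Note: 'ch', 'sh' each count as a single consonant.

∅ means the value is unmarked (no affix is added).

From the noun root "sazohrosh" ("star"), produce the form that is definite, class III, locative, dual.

shashubsazohrosh

Attach number dual ub- → ubsazohrosh.
Attach noun class class III ash- → ashubsazohrosh.
Attach definiteness definite i- → iashubsazohrosh.
Attach case locative sh- → shiashubsazohrosh.
Apply vowel harmony: shiashubsazohrosh → shuashubsazohrosh.
Apply vowel deletion: shuashubsazohrosh → shashubsazohrosh.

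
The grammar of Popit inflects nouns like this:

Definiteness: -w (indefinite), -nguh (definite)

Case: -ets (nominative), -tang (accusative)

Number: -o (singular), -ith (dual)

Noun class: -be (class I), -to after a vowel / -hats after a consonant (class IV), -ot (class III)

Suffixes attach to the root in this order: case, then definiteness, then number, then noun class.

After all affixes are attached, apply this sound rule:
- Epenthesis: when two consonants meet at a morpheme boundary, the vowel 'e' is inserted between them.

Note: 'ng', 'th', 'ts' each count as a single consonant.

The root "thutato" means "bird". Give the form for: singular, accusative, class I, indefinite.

Attach case accusative -tang → thutatotang.
Attach definiteness indefinite -w → thutatotangw.
Attach number singular -o → thutatotangwo.
Attach noun class class I -be → thutatotangwobe.
Apply epenthesis: thutatotangwobe → thutatotangewobe.

thutatotangewobe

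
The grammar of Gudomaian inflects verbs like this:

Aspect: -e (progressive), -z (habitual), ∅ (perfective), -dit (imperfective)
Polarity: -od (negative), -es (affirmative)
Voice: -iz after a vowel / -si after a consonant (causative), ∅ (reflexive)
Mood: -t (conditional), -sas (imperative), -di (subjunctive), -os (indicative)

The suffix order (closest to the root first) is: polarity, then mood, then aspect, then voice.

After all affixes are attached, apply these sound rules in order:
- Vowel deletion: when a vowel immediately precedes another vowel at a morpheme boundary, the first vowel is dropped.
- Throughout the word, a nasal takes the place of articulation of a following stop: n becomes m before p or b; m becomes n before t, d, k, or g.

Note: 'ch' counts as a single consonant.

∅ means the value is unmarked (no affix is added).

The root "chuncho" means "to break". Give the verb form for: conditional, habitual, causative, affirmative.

chunchestzsi

Attach polarity affirmative -es → chunchoes.
Attach mood conditional -t → chunchoest.
Attach aspect habitual -z → chunchoestz.
Attach voice causative -si (after consonant 'z') → chunchoestzsi.
Apply vowel deletion: chunchoestzsi → chunchestzsi.
Nasal assimilation: no change.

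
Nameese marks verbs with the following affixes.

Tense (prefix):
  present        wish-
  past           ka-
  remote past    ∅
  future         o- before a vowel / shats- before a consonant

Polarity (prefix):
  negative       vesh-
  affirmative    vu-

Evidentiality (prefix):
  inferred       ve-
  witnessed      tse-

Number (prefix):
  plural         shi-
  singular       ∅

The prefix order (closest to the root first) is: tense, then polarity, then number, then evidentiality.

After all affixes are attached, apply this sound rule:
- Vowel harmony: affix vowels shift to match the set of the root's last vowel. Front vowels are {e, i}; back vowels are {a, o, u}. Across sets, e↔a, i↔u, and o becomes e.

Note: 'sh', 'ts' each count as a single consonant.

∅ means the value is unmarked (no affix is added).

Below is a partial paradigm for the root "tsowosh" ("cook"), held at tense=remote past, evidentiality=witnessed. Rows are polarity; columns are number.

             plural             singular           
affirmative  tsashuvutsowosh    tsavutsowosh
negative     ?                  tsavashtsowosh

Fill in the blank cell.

tense = remote past: zero marking, form stays tsowosh.
Attach polarity negative vesh- → veshtsowosh.
Attach number plural shi- → shiveshtsowosh.
Attach evidentiality witnessed tse- → tseshiveshtsowosh.
Apply vowel harmony: tseshiveshtsowosh → tsashuvashtsowosh.

tsashuvashtsowosh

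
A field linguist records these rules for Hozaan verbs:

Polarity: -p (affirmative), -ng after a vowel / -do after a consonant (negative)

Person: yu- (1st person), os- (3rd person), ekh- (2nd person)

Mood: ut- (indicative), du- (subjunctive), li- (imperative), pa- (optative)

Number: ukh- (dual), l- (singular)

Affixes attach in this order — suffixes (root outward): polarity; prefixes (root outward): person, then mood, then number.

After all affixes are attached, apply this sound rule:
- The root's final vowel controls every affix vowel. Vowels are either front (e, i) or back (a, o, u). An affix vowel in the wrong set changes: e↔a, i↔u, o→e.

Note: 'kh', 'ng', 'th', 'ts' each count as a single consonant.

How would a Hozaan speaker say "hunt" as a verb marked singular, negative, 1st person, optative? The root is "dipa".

lpayudipang

Attach person 1st person yu- → yudipa.
Attach mood optative pa- → payudipa.
Attach polarity negative -ng (after vowel 'a') → payudipang.
Attach number singular l- → lpayudipang.
Vowel harmony: no change.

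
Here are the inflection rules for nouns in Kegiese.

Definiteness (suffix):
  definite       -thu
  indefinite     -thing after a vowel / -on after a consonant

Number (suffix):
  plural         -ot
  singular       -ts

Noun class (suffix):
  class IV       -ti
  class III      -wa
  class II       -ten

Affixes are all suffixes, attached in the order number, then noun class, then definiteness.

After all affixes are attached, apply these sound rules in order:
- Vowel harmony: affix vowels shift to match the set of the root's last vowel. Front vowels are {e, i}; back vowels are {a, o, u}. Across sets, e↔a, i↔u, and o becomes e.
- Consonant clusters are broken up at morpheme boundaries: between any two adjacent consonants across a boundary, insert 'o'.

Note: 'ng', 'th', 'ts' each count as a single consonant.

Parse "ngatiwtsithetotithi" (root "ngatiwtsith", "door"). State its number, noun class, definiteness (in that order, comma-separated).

Segment: ngatiwtsith-ot-ti-thu.
number: -ot → plural.
noun class: -ti → class IV.
definiteness: -thu → definite.

plural, class IV, definite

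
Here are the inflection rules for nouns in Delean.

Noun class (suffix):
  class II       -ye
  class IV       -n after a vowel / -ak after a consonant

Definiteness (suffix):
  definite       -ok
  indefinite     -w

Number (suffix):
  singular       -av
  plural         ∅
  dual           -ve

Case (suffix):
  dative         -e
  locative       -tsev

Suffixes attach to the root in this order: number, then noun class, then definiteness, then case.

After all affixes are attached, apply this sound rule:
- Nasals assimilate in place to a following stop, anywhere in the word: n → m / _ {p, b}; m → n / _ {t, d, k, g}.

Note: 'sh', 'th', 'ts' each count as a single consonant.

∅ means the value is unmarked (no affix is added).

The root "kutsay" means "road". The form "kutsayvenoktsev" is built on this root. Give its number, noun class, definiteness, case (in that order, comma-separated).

dual, class IV, definite, locative

Segment: kutsay-ve-n-ok-tsev.
number: -ve → dual.
noun class: -n/ak → class IV.
definiteness: -ok → definite.
case: -tsev → locative.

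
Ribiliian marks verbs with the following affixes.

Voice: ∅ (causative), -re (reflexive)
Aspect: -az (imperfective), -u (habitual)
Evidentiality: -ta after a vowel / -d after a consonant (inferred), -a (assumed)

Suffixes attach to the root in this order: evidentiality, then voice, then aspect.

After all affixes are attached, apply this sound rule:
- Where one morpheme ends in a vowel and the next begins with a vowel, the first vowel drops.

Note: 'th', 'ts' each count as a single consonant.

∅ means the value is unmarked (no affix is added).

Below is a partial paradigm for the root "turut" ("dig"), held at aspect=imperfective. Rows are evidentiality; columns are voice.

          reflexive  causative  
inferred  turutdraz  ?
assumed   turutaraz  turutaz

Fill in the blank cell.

turutdaz

Attach evidentiality inferred -d (after consonant 't') → turutd.
voice = causative: zero marking, form stays turutd.
Attach aspect imperfective -az → turutdaz.
Vowel deletion: no change.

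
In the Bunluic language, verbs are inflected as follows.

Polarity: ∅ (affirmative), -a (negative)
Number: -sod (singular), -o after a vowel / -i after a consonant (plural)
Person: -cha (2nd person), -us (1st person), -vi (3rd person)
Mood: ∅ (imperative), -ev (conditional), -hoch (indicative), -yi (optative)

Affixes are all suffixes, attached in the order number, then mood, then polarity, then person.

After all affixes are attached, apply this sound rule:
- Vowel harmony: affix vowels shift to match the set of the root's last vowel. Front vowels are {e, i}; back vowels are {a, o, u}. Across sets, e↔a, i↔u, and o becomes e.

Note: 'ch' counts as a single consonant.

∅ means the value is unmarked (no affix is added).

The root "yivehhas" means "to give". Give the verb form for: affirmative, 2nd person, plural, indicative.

yivehhasuhochcha

Attach number plural -i (after consonant 's') → yivehhasi.
Attach mood indicative -hoch → yivehhasihoch.
polarity = affirmative: zero marking, form stays yivehhasihoch.
Attach person 2nd person -cha → yivehhasihochcha.
Apply vowel harmony: yivehhasihochcha → yivehhasuhochcha.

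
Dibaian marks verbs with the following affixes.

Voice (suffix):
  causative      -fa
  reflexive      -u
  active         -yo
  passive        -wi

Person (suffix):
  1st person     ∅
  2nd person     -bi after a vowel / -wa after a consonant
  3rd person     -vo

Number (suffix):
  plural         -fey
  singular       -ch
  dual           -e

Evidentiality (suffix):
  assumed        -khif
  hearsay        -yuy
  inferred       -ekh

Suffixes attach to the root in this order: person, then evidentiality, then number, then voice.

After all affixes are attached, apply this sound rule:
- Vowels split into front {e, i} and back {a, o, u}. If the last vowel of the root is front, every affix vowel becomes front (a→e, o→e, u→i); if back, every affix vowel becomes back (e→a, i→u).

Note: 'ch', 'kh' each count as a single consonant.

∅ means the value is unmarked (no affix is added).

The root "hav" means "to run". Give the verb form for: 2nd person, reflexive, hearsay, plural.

havwayuyfayu

Attach person 2nd person -wa (after consonant 'v') → havwa.
Attach evidentiality hearsay -yuy → havwayuy.
Attach number plural -fey → havwayuyfey.
Attach voice reflexive -u → havwayuyfeyu.
Apply vowel harmony: havwayuyfeyu → havwayuyfayu.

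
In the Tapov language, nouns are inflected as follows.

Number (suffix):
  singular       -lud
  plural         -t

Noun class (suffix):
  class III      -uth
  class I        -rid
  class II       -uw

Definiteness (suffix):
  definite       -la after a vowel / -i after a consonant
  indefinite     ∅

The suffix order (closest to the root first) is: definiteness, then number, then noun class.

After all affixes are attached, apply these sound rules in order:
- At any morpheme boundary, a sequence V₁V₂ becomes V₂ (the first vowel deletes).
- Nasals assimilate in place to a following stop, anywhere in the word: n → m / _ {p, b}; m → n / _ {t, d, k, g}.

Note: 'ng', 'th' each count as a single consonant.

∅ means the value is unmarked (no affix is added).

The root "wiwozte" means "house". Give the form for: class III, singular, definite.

wiwoztelaluduth

Attach definiteness definite -la (after vowel 'e') → wiwoztela.
Attach number singular -lud → wiwoztelalud.
Attach noun class class III -uth → wiwoztelaluduth.
Vowel deletion: no change.
Nasal assimilation: no change.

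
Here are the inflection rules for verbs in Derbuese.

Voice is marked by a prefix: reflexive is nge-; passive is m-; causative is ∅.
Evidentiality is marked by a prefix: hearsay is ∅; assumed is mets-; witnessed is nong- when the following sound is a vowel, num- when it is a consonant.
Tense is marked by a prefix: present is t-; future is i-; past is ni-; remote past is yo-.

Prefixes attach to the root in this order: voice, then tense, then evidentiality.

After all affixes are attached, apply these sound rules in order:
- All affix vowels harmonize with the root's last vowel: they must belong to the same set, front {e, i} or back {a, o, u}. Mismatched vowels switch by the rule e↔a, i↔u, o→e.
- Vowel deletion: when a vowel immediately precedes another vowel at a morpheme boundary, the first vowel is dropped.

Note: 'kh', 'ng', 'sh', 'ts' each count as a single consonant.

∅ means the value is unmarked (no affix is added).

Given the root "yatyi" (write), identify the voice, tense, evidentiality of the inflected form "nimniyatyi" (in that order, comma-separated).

causative, past, witnessed

Segment: num-ni-yatyi.
voice: ∅ → causative.
tense: ni- → past.
evidentiality: nong/num- → witnessed.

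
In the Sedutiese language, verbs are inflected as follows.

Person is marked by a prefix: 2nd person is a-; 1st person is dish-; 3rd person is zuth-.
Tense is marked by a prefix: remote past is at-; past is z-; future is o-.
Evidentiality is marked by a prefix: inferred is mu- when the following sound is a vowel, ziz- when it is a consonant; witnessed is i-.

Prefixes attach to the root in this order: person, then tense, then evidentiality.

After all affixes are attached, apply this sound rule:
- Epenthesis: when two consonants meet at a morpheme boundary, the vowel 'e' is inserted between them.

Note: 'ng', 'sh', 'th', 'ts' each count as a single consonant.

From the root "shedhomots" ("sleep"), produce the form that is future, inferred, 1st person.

muodisheshedhomots

Attach person 1st person dish- → dishshedhomots.
Attach tense future o- → odishshedhomots.
Attach evidentiality inferred mu- (before vowel 'o') → muodishshedhomots.
Apply epenthesis: muodishshedhomots → muodisheshedhomots.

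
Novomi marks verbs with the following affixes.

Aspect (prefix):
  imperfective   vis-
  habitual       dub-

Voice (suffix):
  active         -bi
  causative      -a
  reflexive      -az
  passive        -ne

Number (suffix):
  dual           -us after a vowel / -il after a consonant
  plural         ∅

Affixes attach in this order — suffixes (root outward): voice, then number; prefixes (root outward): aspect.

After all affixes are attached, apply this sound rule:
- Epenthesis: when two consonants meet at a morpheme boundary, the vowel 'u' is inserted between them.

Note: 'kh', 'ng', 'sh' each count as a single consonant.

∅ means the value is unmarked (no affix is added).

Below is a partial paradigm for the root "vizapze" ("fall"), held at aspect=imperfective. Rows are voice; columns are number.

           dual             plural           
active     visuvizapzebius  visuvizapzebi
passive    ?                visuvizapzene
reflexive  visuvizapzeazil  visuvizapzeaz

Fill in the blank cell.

Attach voice passive -ne → vizapzene.
Attach aspect imperfective vis- → visvizapzene.
Attach number dual -us (after vowel 'e') → visvizapzeneus.
Apply epenthesis: visvizapzeneus → visuvizapzeneus.

visuvizapzeneus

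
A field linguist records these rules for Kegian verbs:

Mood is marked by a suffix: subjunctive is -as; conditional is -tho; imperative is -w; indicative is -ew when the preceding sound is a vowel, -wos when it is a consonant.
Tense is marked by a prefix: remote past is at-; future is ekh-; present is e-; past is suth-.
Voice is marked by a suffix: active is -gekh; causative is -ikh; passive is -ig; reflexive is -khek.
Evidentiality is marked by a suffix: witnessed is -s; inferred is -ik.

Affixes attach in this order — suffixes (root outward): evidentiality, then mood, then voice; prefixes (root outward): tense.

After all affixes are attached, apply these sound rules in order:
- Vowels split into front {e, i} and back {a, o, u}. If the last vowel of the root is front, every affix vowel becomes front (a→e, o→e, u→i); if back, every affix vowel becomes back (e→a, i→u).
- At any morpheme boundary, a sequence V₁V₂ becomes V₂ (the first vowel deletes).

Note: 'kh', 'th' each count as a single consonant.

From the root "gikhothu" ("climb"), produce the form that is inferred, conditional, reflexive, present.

Attach evidentiality inferred -ik → gikhothuik.
Attach mood conditional -tho → gikhothuiktho.
Attach tense present e- → egikhothuiktho.
Attach voice reflexive -khek → egikhothuikthokhek.
Apply vowel harmony: egikhothuikthokhek → agikhothuukthokhak.
Apply vowel deletion: agikhothuukthokhak → agikhothukthokhak.

agikhothukthokhak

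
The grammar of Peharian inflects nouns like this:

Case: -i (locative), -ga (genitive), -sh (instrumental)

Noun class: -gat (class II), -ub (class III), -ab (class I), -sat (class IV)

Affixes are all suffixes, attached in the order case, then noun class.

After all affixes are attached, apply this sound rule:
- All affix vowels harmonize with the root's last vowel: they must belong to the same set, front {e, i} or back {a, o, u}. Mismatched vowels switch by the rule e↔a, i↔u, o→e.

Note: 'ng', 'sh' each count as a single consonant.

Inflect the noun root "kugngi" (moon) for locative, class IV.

Attach case locative -i → kugngii.
Attach noun class class IV -sat → kugngiisat.
Apply vowel harmony: kugngiisat → kugngiiset.

kugngiiset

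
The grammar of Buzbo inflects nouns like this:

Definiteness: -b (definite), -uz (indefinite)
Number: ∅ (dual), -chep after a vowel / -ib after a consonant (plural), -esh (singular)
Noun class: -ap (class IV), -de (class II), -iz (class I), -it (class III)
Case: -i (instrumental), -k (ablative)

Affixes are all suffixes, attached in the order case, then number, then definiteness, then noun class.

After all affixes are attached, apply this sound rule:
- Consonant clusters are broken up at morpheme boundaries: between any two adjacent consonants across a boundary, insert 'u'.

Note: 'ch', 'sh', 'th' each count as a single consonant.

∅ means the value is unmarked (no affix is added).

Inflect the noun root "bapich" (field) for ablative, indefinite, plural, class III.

bapichukibuzit

Attach case ablative -k → bapichk.
Attach number plural -ib (after consonant 'k') → bapichkib.
Attach definiteness indefinite -uz → bapichkibuz.
Attach noun class class III -it → bapichkibuzit.
Apply epenthesis: bapichkibuzit → bapichukibuzit.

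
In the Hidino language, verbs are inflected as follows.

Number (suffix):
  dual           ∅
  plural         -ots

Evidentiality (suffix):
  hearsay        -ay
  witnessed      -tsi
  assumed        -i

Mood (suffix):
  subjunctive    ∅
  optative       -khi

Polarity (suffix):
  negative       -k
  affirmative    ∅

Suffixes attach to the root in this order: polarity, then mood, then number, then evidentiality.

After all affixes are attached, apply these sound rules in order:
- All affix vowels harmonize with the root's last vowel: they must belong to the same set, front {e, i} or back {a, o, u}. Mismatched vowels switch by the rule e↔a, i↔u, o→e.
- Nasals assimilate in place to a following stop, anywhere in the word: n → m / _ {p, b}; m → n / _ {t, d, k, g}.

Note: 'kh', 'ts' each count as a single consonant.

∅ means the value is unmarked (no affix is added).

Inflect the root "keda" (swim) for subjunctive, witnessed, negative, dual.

kedaktsu

Attach polarity negative -k → kedak.
mood = subjunctive: zero marking, form stays kedak.
number = dual: zero marking, form stays kedak.
Attach evidentiality witnessed -tsi → kedaktsi.
Apply vowel harmony: kedaktsi → kedaktsu.
Nasal assimilation: no change.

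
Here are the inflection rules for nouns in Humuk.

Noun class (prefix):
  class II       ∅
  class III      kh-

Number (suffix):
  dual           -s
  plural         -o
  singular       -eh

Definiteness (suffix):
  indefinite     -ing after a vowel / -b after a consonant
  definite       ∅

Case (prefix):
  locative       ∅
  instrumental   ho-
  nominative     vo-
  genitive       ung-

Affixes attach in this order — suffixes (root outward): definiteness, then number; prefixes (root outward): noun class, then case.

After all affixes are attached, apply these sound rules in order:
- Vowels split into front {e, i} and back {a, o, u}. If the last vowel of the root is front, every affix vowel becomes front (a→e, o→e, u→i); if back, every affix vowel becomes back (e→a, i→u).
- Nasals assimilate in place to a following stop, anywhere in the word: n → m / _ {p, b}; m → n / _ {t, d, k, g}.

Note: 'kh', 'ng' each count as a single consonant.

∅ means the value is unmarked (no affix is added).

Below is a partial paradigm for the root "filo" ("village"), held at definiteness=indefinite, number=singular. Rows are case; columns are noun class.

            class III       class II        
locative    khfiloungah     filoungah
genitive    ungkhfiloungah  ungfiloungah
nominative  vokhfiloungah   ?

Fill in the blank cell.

Attach definiteness indefinite -ing (after vowel 'o') → filoing.
Attach number singular -eh → filoingeh.
noun class = class II: zero marking, form stays filoingeh.
Attach case nominative vo- → vofiloingeh.
Apply vowel harmony: vofiloingeh → vofiloungah.
Nasal assimilation: no change.

vofiloungah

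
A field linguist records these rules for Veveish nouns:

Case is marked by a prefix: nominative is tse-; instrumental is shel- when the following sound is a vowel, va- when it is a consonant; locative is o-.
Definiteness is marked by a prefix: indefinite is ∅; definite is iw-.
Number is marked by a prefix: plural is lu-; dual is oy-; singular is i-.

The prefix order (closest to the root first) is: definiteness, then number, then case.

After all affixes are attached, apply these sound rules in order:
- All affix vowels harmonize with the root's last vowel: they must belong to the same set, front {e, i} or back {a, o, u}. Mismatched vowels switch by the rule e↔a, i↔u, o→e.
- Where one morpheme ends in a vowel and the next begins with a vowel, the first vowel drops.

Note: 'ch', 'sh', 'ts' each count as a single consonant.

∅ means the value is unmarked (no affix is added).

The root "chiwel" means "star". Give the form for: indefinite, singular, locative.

definiteness = indefinite: zero marking, form stays chiwel.
Attach number singular i- → ichiwel.
Attach case locative o- → oichiwel.
Apply vowel harmony: oichiwel → eichiwel.
Apply vowel deletion: eichiwel → ichiwel.

ichiwel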